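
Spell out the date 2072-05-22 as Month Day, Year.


ISO 2072-05-22 parses as year=2072, month=05, day=22
Month 5 -> May

May 22, 2072


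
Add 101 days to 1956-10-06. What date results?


Start: 1956-10-06, add 101 days
October 1956 has 31 days: 31 - 6 = 25 days to October 31 -> 76 left
November 1956 has 30 days -> 46 left
December 1956 has 31 days -> 15 left
January 1957: 15 <= 31 -> lands on January 15

Result: 1957-01-15


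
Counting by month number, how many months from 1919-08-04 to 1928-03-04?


From August 1919 to March 1928
9 years * 12 = 108 months, minus 5 months = 103

103 months


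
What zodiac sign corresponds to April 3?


Date: April 3
Conventional tropical zodiac dates: Aries from March 21 onward; Taurus starts April 20
April 3 falls within the Aries range

Aries


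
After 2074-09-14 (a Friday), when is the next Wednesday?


Current: Friday
Target: Wednesday
Days ahead: 5

Next Wednesday: 2074-09-19


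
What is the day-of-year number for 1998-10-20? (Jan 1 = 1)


Date: October 20, 1998
Days in months 1 through 9: 273
Plus 20 days in October

Day of year: 293


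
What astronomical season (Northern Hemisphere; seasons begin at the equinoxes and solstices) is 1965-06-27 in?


Date: June 27
Astronomical Summer (approx.; exact equinox/solstice day varies by year): June 21 to September 21
June 27 falls within the Summer window

Summer


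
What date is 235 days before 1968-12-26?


Start: 1968-12-26, subtract 235 days
Back 26 days from December 26 reaches November 30, 1968 -> 209 left
November 1968 has 30 days -> back to October 31, 1968 -> 179 left
October 1968 has 31 days -> back to September 30, 1968 -> 148 left
September 1968 has 30 days -> back to August 31, 1968 -> 118 left
August 1968 has 31 days -> back to July 31, 1968 -> 87 left
July 1968 has 31 days -> back to June 30, 1968 -> 56 left
June 1968 has 30 days -> back to May 31, 1968 -> 26 left
May 1968: 31 - 26 = 5 -> lands on May 5

Result: 1968-05-05


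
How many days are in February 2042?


February 2042 (leap year: no)

28 days


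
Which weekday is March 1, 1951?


Target: March 1, 1951
Anchor: Jan 1, 1951. With p = 1951 - 1 = 1950: (p + p//4 - p//100 + p//400) mod 7 = (1950 + 487 - 19 + 4) mod 7 = 2422 mod 7 = 0 -> Monday (Mon=0 ... Sun=6)
Days before March (Jan-Feb): 59 days
Weekday index = (0 + 59) mod 7 = 3

Thursday


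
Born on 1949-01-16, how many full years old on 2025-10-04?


Birth: 1949-01-16
Reference: 2025-10-04
Year difference: 2025 - 1949 = 76

76 years old


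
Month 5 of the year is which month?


Month 5 of 12

May


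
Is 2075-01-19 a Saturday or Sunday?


Anchor: Jan 1, 2075. With p = 2075 - 1 = 2074: (p + p//4 - p//100 + p//400) mod 7 = (2074 + 518 - 20 + 5) mod 7 = 2577 mod 7 = 1 -> Tuesday (Mon=0 ... Sun=6)
Day of year: 19; offset = 18
Weekday index = (1 + 18) mod 7 = 5 -> Saturday
Weekend days: Saturday, Sunday

Yes


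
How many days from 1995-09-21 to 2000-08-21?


From 1995-09-21 to 2000-08-21
1995-09-21: days before September = 31 + 28 + 31 + 30 + 31 + 30 + 31 + 31 = 243 (1995 is not a leap year); day of year = 243 + 21 = 264
2000-08-21: days before August = 31 + 29 + 31 + 30 + 31 + 30 + 31 = 213 (2000 is a leap year); day of year = 213 + 21 = 234
Rest of 1995: 365 - 264 = 101
Full years 1996 (366), 1997 (365), 1998 (365), 1999 (365): 1461
Total = 101 + 1461 + 234 = 1796

1796 days


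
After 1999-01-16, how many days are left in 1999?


Day of year: 16 of 365
Remaining = 365 - 16

349 days


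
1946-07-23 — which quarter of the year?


Month: July (month 7)
Q1: Jan-Mar, Q2: Apr-Jun, Q3: Jul-Sep, Q4: Oct-Dec

Q3


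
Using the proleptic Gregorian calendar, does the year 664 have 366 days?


Gregorian leap year rule: divisible by 4, but not by 100, unless also by 400.
664 is divisible by 4 but not 100 -> leap year

Yes


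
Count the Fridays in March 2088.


March 2088 has 31 days
Anchor: Jan 1, 2088. With p = 2088 - 1 = 2087: (p + p//4 - p//100 + p//400) mod 7 = (2087 + 521 - 20 + 5) mod 7 = 2593 mod 7 = 3 -> Thursday (Mon=0 ... Sun=6)
Days before March (Jan-Feb): 60; March 1 index = (3 + 60) mod 7 = 0 -> Monday
First Friday is March 5
Fridays: 5, 12, 19, 26

4 Fridays


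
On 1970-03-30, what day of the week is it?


Date: March 30, 1970
Anchor: Jan 1, 1970. With p = 1970 - 1 = 1969: (p + p//4 - p//100 + p//400) mod 7 = (1969 + 492 - 19 + 4) mod 7 = 2446 mod 7 = 3 -> Thursday (Mon=0 ... Sun=6)
Days before March (Jan-Feb): 59; offset = 59 + 30 - 1 = 88
Weekday index = (3 + 88) mod 7 = 0

Day of the week: Monday


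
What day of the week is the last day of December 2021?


December 2021 has 31 days
Anchor: Jan 1, 2021. With p = 2021 - 1 = 2020: (p + p//4 - p//100 + p//400) mod 7 = (2020 + 505 - 20 + 5) mod 7 = 2510 mod 7 = 4 -> Friday (Mon=0 ... Sun=6)
Days before December (Jan-Nov): 334; December 1 index = (4 + 334) mod 7 = 2 -> Wednesday
Last day offset: 31 - 1 = 30 days
Weekday index = (2 + 30) mod 7 = 4

Friday, December 31


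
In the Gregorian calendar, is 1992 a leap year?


Gregorian leap year rule: divisible by 4, but not by 100, unless also by 400.
1992 is divisible by 4 but not 100 -> leap year

Yes


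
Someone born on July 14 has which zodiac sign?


Date: July 14
Conventional tropical zodiac dates: Cancer from June 21 onward; Leo starts July 23
July 14 falls within the Cancer range

Cancer


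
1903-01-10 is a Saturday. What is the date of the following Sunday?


Current: Saturday
Target: Sunday
Days ahead: 1

Next Sunday: 1903-01-11


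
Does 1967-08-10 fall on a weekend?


Anchor: Jan 1, 1967. With p = 1967 - 1 = 1966: (p + p//4 - p//100 + p//400) mod 7 = (1966 + 491 - 19 + 4) mod 7 = 2442 mod 7 = 6 -> Sunday (Mon=0 ... Sun=6)
Day of year: 222; offset = 221
Weekday index = (6 + 221) mod 7 = 3 -> Thursday
Weekend days: Saturday, Sunday

No


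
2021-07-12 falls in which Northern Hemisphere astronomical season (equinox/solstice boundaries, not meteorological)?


Date: July 12
Astronomical Summer (approx.; exact equinox/solstice day varies by year): June 21 to September 21
July 12 falls within the Summer window

Summer


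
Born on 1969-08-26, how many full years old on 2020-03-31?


Birth: 1969-08-26
Reference: 2020-03-31
Year difference: 2020 - 1969 = 51
Birthday not yet reached in 2020, subtract 1

50 years old


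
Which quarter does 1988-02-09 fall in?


Month: February (month 2)
Q1: Jan-Mar, Q2: Apr-Jun, Q3: Jul-Sep, Q4: Oct-Dec

Q1


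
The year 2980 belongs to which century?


Century = (year - 1) // 100 + 1
= (2980 - 1) // 100 + 1
= 2979 // 100 + 1
= 29 + 1

30th century


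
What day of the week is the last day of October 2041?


October 2041 has 31 days
Anchor: Jan 1, 2041. With p = 2041 - 1 = 2040: (p + p//4 - p//100 + p//400) mod 7 = (2040 + 510 - 20 + 5) mod 7 = 2535 mod 7 = 1 -> Tuesday (Mon=0 ... Sun=6)
Days before October (Jan-Sep): 273; October 1 index = (1 + 273) mod 7 = 1 -> Tuesday
Last day offset: 31 - 1 = 30 days
Weekday index = (1 + 30) mod 7 = 3

Thursday, October 31


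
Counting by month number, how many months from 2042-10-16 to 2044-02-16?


From October 2042 to February 2044
2 years * 12 = 24 months, minus 8 months = 16

16 months


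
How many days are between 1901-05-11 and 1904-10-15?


From 1901-05-11 to 1904-10-15
1901-05-11: days before May = 31 + 28 + 31 + 30 = 120 (1901 is not a leap year); day of year = 120 + 11 = 131
1904-10-15: days before October = 31 + 29 + 31 + 30 + 31 + 30 + 31 + 31 + 30 = 274 (1904 is a leap year); day of year = 274 + 15 = 289
Rest of 1901: 365 - 131 = 234
Full years 1902 (365), 1903 (365): 730
Total = 234 + 730 + 289 = 1253

1253 days


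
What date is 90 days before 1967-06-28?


Start: 1967-06-28, subtract 90 days
Back 28 days from June 28 reaches May 31, 1967 -> 62 left
May 1967 has 31 days -> back to April 30, 1967 -> 31 left
April 1967 has 30 days -> back to March 31, 1967 -> 1 left
March 1967: 31 - 1 = 30 -> lands on March 30

Result: 1967-03-30


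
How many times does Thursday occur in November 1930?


November 1930 has 30 days
Anchor: Jan 1, 1930. With p = 1930 - 1 = 1929: (p + p//4 - p//100 + p//400) mod 7 = (1929 + 482 - 19 + 4) mod 7 = 2396 mod 7 = 2 -> Wednesday (Mon=0 ... Sun=6)
Days before November (Jan-Oct): 304; November 1 index = (2 + 304) mod 7 = 5 -> Saturday
First Thursday is November 6
Thursdays: 6, 13, 20, 27

4 Thursdays


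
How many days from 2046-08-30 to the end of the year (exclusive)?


Day of year: 242 of 365
Remaining = 365 - 242

123 days


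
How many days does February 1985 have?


February 1985 (leap year: no)

28 days


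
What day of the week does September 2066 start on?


Target: September 1, 2066
Anchor: Jan 1, 2066. With p = 2066 - 1 = 2065: (p + p//4 - p//100 + p//400) mod 7 = (2065 + 516 - 20 + 5) mod 7 = 2566 mod 7 = 4 -> Friday (Mon=0 ... Sun=6)
Days before September (Jan-Aug): 243 days
Weekday index = (4 + 243) mod 7 = 2

Wednesday


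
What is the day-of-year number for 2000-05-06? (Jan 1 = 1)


Date: May 6, 2000
Days in months 1 through 4: 121
Plus 6 days in May

Day of year: 127


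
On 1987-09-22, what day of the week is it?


Date: September 22, 1987
Anchor: Jan 1, 1987. With p = 1987 - 1 = 1986: (p + p//4 - p//100 + p//400) mod 7 = (1986 + 496 - 19 + 4) mod 7 = 2467 mod 7 = 3 -> Thursday (Mon=0 ... Sun=6)
Days before September (Jan-Aug): 243; offset = 243 + 22 - 1 = 264
Weekday index = (3 + 264) mod 7 = 1

Day of the week: Tuesday


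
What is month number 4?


Month 4 of 12

April


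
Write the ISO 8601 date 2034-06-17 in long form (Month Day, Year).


ISO 2034-06-17 parses as year=2034, month=06, day=17
Month 6 -> June

June 17, 2034


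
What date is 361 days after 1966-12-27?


Start: 1966-12-27, add 361 days
December 1966 has 31 days: 31 - 27 = 4 days to December 31 -> 357 left
January 1967 has 31 days -> 326 left
February 1967 has 28 days -> 298 left
March 1967 has 31 days -> 267 left
April 1967 has 30 days -> 237 left
May 1967 has 31 days -> 206 left
June 1967 has 30 days -> 176 left
July 1967 has 31 days -> 145 left
August 1967 has 31 days -> 114 left
September 1967 has 30 days -> 84 left
October 1967 has 31 days -> 53 left
November 1967 has 30 days -> 23 left
December 1967: 23 <= 31 -> lands on December 23

Result: 1967-12-23


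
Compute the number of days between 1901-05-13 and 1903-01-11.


From 1901-05-13 to 1903-01-11
1901-05-13: days before May = 31 + 28 + 31 + 30 = 120 (1901 is not a leap year); day of year = 120 + 13 = 133
1903-01-11: day of year = 11
Rest of 1901: 365 - 133 = 232
Full years 1902 (365): 365
Total = 232 + 365 + 11 = 608

608 days


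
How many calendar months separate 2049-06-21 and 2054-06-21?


From June 2049 to June 2054
5 years * 12 = 60 months = 60

60 months


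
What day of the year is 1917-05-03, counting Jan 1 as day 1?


Date: May 3, 1917
Days in months 1 through 4: 120
Plus 3 days in May

Day of year: 123


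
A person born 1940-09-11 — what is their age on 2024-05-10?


Birth: 1940-09-11
Reference: 2024-05-10
Year difference: 2024 - 1940 = 84
Birthday not yet reached in 2024, subtract 1

83 years old


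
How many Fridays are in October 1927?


October 1927 has 31 days
Anchor: Jan 1, 1927. With p = 1927 - 1 = 1926: (p + p//4 - p//100 + p//400) mod 7 = (1926 + 481 - 19 + 4) mod 7 = 2392 mod 7 = 5 -> Saturday (Mon=0 ... Sun=6)
Days before October (Jan-Sep): 273; October 1 index = (5 + 273) mod 7 = 5 -> Saturday
First Friday is October 7
Fridays: 7, 14, 21, 28

4 Fridays


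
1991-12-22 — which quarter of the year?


Month: December (month 12)
Q1: Jan-Mar, Q2: Apr-Jun, Q3: Jul-Sep, Q4: Oct-Dec

Q4


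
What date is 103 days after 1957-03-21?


Start: 1957-03-21, add 103 days
March 1957 has 31 days: 31 - 21 = 10 days to March 31 -> 93 left
April 1957 has 30 days -> 63 left
May 1957 has 31 days -> 32 left
June 1957 has 30 days -> 2 left
July 1957: 2 <= 31 -> lands on July 2

Result: 1957-07-02


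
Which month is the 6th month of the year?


Month 6 of 12

June


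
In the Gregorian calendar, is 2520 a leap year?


Gregorian leap year rule: divisible by 4, but not by 100, unless also by 400.
2520 is divisible by 4 but not 100 -> leap year

Yes


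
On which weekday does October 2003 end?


October 2003 has 31 days
Anchor: Jan 1, 2003. With p = 2003 - 1 = 2002: (p + p//4 - p//100 + p//400) mod 7 = (2002 + 500 - 20 + 5) mod 7 = 2487 mod 7 = 2 -> Wednesday (Mon=0 ... Sun=6)
Days before October (Jan-Sep): 273; October 1 index = (2 + 273) mod 7 = 2 -> Wednesday
Last day offset: 31 - 1 = 30 days
Weekday index = (2 + 30) mod 7 = 4

Friday, October 31


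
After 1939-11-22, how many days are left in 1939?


Day of year: 326 of 365
Remaining = 365 - 326

39 days


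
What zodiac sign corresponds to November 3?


Date: November 3
Conventional tropical zodiac dates: Scorpio from October 23 onward; Sagittarius starts November 22
November 3 falls within the Scorpio range

Scorpio


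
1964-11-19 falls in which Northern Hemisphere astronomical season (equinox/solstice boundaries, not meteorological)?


Date: November 19
Astronomical Autumn (approx.; exact equinox/solstice day varies by year): September 22 to December 20
November 19 falls within the Autumn window

Autumn


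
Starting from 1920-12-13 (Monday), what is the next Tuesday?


Current: Monday
Target: Tuesday
Days ahead: 1

Next Tuesday: 1920-12-14


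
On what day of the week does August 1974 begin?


Target: August 1, 1974
Anchor: Jan 1, 1974. With p = 1974 - 1 = 1973: (p + p//4 - p//100 + p//400) mod 7 = (1973 + 493 - 19 + 4) mod 7 = 2451 mod 7 = 1 -> Tuesday (Mon=0 ... Sun=6)
Days before August (Jan-Jul): 212 days
Weekday index = (1 + 212) mod 7 = 3

Thursday


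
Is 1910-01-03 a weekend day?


Anchor: Jan 1, 1910. With p = 1910 - 1 = 1909: (p + p//4 - p//100 + p//400) mod 7 = (1909 + 477 - 19 + 4) mod 7 = 2371 mod 7 = 5 -> Saturday (Mon=0 ... Sun=6)
Day of year: 3; offset = 2
Weekday index = (5 + 2) mod 7 = 0 -> Monday
Weekend days: Saturday, Sunday

No


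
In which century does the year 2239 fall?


Century = (year - 1) // 100 + 1
= (2239 - 1) // 100 + 1
= 2238 // 100 + 1
= 22 + 1

23rd century


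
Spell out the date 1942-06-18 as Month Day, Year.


ISO 1942-06-18 parses as year=1942, month=06, day=18
Month 6 -> June

June 18, 1942


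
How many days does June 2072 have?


June 2072

30 days


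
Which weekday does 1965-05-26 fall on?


Date: May 26, 1965
Anchor: Jan 1, 1965. With p = 1965 - 1 = 1964: (p + p//4 - p//100 + p//400) mod 7 = (1964 + 491 - 19 + 4) mod 7 = 2440 mod 7 = 4 -> Friday (Mon=0 ... Sun=6)
Days before May (Jan-Apr): 120; offset = 120 + 26 - 1 = 145
Weekday index = (4 + 145) mod 7 = 2

Day of the week: Wednesday


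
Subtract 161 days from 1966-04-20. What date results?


Start: 1966-04-20, subtract 161 days
Back 20 days from April 20 reaches March 31, 1966 -> 141 left
March 1966 has 31 days -> back to February 28, 1966 -> 110 left
February 1966 has 28 days -> back to January 31, 1966 -> 82 left
January 1966 has 31 days -> back to December 31, 1965 -> 51 left
December 1965 has 31 days -> back to November 30, 1965 -> 20 left
November 1965: 30 - 20 = 10 -> lands on November 10

Result: 1965-11-10


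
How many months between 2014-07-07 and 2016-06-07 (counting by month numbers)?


From July 2014 to June 2016
2 years * 12 = 24 months, minus 1 month = 23

23 months


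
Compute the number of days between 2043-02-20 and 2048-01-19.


From 2043-02-20 to 2048-01-19
2043-02-20: days before February = 31; day of year = 31 + 20 = 51
2048-01-19: day of year = 19
Rest of 2043: 365 - 51 = 314
Full years 2044 (366), 2045 (365), 2046 (365), 2047 (365): 1461
Total = 314 + 1461 + 19 = 1794

1794 days


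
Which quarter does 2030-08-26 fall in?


Month: August (month 8)
Q1: Jan-Mar, Q2: Apr-Jun, Q3: Jul-Sep, Q4: Oct-Dec

Q3


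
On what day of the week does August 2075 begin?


Target: August 1, 2075
Anchor: Jan 1, 2075. With p = 2075 - 1 = 2074: (p + p//4 - p//100 + p//400) mod 7 = (2074 + 518 - 20 + 5) mod 7 = 2577 mod 7 = 1 -> Tuesday (Mon=0 ... Sun=6)
Days before August (Jan-Jul): 212 days
Weekday index = (1 + 212) mod 7 = 3

Thursday


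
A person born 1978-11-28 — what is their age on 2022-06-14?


Birth: 1978-11-28
Reference: 2022-06-14
Year difference: 2022 - 1978 = 44
Birthday not yet reached in 2022, subtract 1

43 years old


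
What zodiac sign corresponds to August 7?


Date: August 7
Conventional tropical zodiac dates: Leo from July 23 onward; Virgo starts August 23
August 7 falls within the Leo range

Leo


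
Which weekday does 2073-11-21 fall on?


Date: November 21, 2073
Anchor: Jan 1, 2073. With p = 2073 - 1 = 2072: (p + p//4 - p//100 + p//400) mod 7 = (2072 + 518 - 20 + 5) mod 7 = 2575 mod 7 = 6 -> Sunday (Mon=0 ... Sun=6)
Days before November (Jan-Oct): 304; offset = 304 + 21 - 1 = 324
Weekday index = (6 + 324) mod 7 = 1

Day of the week: Tuesday


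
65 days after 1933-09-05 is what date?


Start: 1933-09-05, add 65 days
September 1933 has 30 days: 30 - 5 = 25 days to September 30 -> 40 left
October 1933 has 31 days -> 9 left
November 1933: 9 <= 30 -> lands on November 9

Result: 1933-11-09


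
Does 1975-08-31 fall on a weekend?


Anchor: Jan 1, 1975. With p = 1975 - 1 = 1974: (p + p//4 - p//100 + p//400) mod 7 = (1974 + 493 - 19 + 4) mod 7 = 2452 mod 7 = 2 -> Wednesday (Mon=0 ... Sun=6)
Day of year: 243; offset = 242
Weekday index = (2 + 242) mod 7 = 6 -> Sunday
Weekend days: Saturday, Sunday

Yes


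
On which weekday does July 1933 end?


July 1933 has 31 days
Anchor: Jan 1, 1933. With p = 1933 - 1 = 1932: (p + p//4 - p//100 + p//400) mod 7 = (1932 + 483 - 19 + 4) mod 7 = 2400 mod 7 = 6 -> Sunday (Mon=0 ... Sun=6)
Days before July (Jan-Jun): 181; July 1 index = (6 + 181) mod 7 = 5 -> Saturday
Last day offset: 31 - 1 = 30 days
Weekday index = (5 + 30) mod 7 = 0

Monday, July 31


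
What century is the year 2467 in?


Century = (year - 1) // 100 + 1
= (2467 - 1) // 100 + 1
= 2466 // 100 + 1
= 24 + 1

25th century


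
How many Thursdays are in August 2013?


August 2013 has 31 days
Anchor: Jan 1, 2013. With p = 2013 - 1 = 2012: (p + p//4 - p//100 + p//400) mod 7 = (2012 + 503 - 20 + 5) mod 7 = 2500 mod 7 = 1 -> Tuesday (Mon=0 ... Sun=6)
Days before August (Jan-Jul): 212; August 1 index = (1 + 212) mod 7 = 3 -> Thursday
First Thursday is August 1
Thursdays: 1, 8, 15, 22, 29

5 Thursdays


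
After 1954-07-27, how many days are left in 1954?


Day of year: 208 of 365
Remaining = 365 - 208

157 days


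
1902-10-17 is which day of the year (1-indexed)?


Date: October 17, 1902
Days in months 1 through 9: 273
Plus 17 days in October

Day of year: 290


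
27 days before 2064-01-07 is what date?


Start: 2064-01-07, subtract 27 days
Back 7 days from January 7 reaches December 31, 2063 -> 20 left
December 2063: 31 - 20 = 11 -> lands on December 11

Result: 2063-12-11


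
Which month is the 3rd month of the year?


Month 3 of 12

March


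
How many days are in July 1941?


July 1941

31 days


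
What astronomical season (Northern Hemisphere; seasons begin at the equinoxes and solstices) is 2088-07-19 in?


Date: July 19
Astronomical Summer (approx.; exact equinox/solstice day varies by year): June 21 to September 21
July 19 falls within the Summer window

Summer


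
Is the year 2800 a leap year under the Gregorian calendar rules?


Gregorian leap year rule: divisible by 4, but not by 100, unless also by 400.
2800 is divisible by 400 -> leap year

Yes


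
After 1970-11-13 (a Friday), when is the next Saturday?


Current: Friday
Target: Saturday
Days ahead: 1

Next Saturday: 1970-11-14


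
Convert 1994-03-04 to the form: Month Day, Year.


ISO 1994-03-04 parses as year=1994, month=03, day=04
Month 3 -> March

March 4, 1994


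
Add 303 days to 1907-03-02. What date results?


Start: 1907-03-02, add 303 days
March 1907 has 31 days: 31 - 2 = 29 days to March 31 -> 274 left
April 1907 has 30 days -> 244 left
May 1907 has 31 days -> 213 left
June 1907 has 30 days -> 183 left
July 1907 has 31 days -> 152 left
August 1907 has 31 days -> 121 left
September 1907 has 30 days -> 91 left
October 1907 has 31 days -> 60 left
November 1907 has 30 days -> 30 left
December 1907: 30 <= 31 -> lands on December 30

Result: 1907-12-30


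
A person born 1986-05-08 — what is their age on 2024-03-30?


Birth: 1986-05-08
Reference: 2024-03-30
Year difference: 2024 - 1986 = 38
Birthday not yet reached in 2024, subtract 1

37 years old


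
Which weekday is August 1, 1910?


Target: August 1, 1910
Anchor: Jan 1, 1910. With p = 1910 - 1 = 1909: (p + p//4 - p//100 + p//400) mod 7 = (1909 + 477 - 19 + 4) mod 7 = 2371 mod 7 = 5 -> Saturday (Mon=0 ... Sun=6)
Days before August (Jan-Jul): 212 days
Weekday index = (5 + 212) mod 7 = 0

Monday


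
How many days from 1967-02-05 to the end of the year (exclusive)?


Day of year: 36 of 365
Remaining = 365 - 36

329 days


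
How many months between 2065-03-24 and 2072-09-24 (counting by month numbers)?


From March 2065 to September 2072
7 years * 12 = 84 months, plus 6 months = 90

90 months


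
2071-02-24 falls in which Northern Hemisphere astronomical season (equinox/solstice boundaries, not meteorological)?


Date: February 24
Astronomical Winter (approx.; exact equinox/solstice day varies by year): December 21 to March 19
February 24 falls within the Winter window

Winter


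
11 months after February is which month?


February is month 2
2 + 11 = 13; wrap: 13 - 12 = 1

January


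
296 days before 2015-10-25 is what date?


Start: 2015-10-25, subtract 296 days
Back 25 days from October 25 reaches September 30, 2015 -> 271 left
September 2015 has 30 days -> back to August 31, 2015 -> 241 left
August 2015 has 31 days -> back to July 31, 2015 -> 210 left
July 2015 has 31 days -> back to June 30, 2015 -> 179 left
June 2015 has 30 days -> back to May 31, 2015 -> 149 left
May 2015 has 31 days -> back to April 30, 2015 -> 118 left
April 2015 has 30 days -> back to March 31, 2015 -> 88 left
March 2015 has 31 days -> back to February 28, 2015 -> 57 left
February 2015 has 28 days -> back to January 31, 2015 -> 29 left
January 2015: 31 - 29 = 2 -> lands on January 2

Result: 2015-01-02


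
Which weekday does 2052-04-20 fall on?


Date: April 20, 2052
Anchor: Jan 1, 2052. With p = 2052 - 1 = 2051: (p + p//4 - p//100 + p//400) mod 7 = (2051 + 512 - 20 + 5) mod 7 = 2548 mod 7 = 0 -> Monday (Mon=0 ... Sun=6)
Days before April (Jan-Mar): 91; offset = 91 + 20 - 1 = 110
Weekday index = (0 + 110) mod 7 = 5

Day of the week: Saturday


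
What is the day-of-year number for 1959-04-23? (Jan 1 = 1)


Date: April 23, 1959
Days in months 1 through 3: 90
Plus 23 days in April

Day of year: 113


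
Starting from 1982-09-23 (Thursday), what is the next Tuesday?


Current: Thursday
Target: Tuesday
Days ahead: 5

Next Tuesday: 1982-09-28


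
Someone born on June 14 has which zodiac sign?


Date: June 14
Conventional tropical zodiac dates: Gemini from May 21 onward; Cancer starts June 21
June 14 falls within the Gemini range

Gemini


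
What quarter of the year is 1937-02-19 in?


Month: February (month 2)
Q1: Jan-Mar, Q2: Apr-Jun, Q3: Jul-Sep, Q4: Oct-Dec

Q1


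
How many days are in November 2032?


November 2032

30 days


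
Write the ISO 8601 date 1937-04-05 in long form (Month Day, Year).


ISO 1937-04-05 parses as year=1937, month=04, day=05
Month 4 -> April

April 5, 1937


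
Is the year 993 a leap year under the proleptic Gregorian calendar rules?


Gregorian leap year rule: divisible by 4, but not by 100, unless also by 400.
993 is not divisible by 4 -> not a leap year

No


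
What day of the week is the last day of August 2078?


August 2078 has 31 days
Anchor: Jan 1, 2078. With p = 2078 - 1 = 2077: (p + p//4 - p//100 + p//400) mod 7 = (2077 + 519 - 20 + 5) mod 7 = 2581 mod 7 = 5 -> Saturday (Mon=0 ... Sun=6)
Days before August (Jan-Jul): 212; August 1 index = (5 + 212) mod 7 = 0 -> Monday
Last day offset: 31 - 1 = 30 days
Weekday index = (0 + 30) mod 7 = 2

Wednesday, August 31


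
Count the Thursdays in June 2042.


June 2042 has 30 days
Anchor: Jan 1, 2042. With p = 2042 - 1 = 2041: (p + p//4 - p//100 + p//400) mod 7 = (2041 + 510 - 20 + 5) mod 7 = 2536 mod 7 = 2 -> Wednesday (Mon=0 ... Sun=6)
Days before June (Jan-May): 151; June 1 index = (2 + 151) mod 7 = 6 -> Sunday
First Thursday is June 5
Thursdays: 5, 12, 19, 26

4 Thursdays


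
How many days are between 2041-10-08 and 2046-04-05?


From 2041-10-08 to 2046-04-05
2041-10-08: days before October = 31 + 28 + 31 + 30 + 31 + 30 + 31 + 31 + 30 = 273 (2041 is not a leap year); day of year = 273 + 8 = 281
2046-04-05: days before April = 31 + 28 + 31 = 90 (2046 is not a leap year); day of year = 90 + 5 = 95
Rest of 2041: 365 - 281 = 84
Full years 2042 (365), 2043 (365), 2044 (366), 2045 (365): 1461
Total = 84 + 1461 + 95 = 1640

1640 days


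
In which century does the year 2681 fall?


Century = (year - 1) // 100 + 1
= (2681 - 1) // 100 + 1
= 2680 // 100 + 1
= 26 + 1

27th century


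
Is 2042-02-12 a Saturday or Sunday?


Anchor: Jan 1, 2042. With p = 2042 - 1 = 2041: (p + p//4 - p//100 + p//400) mod 7 = (2041 + 510 - 20 + 5) mod 7 = 2536 mod 7 = 2 -> Wednesday (Mon=0 ... Sun=6)
Day of year: 43; offset = 42
Weekday index = (2 + 42) mod 7 = 2 -> Wednesday
Weekend days: Saturday, Sunday

No


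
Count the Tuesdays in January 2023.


January 2023 has 31 days
Anchor: Jan 1, 2023. With p = 2023 - 1 = 2022: (p + p//4 - p//100 + p//400) mod 7 = (2022 + 505 - 20 + 5) mod 7 = 2512 mod 7 = 6 -> Sunday (Mon=0 ... Sun=6)
January 1 is the anchor itself -> Sunday
First Tuesday is January 3
Tuesdays: 3, 10, 17, 24, 31

5 Tuesdays


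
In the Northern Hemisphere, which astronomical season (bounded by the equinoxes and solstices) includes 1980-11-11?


Date: November 11
Astronomical Autumn (approx.; exact equinox/solstice day varies by year): September 22 to December 20
November 11 falls within the Autumn window

Autumn


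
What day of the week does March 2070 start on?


Target: March 1, 2070
Anchor: Jan 1, 2070. With p = 2070 - 1 = 2069: (p + p//4 - p//100 + p//400) mod 7 = (2069 + 517 - 20 + 5) mod 7 = 2571 mod 7 = 2 -> Wednesday (Mon=0 ... Sun=6)
Days before March (Jan-Feb): 59 days
Weekday index = (2 + 59) mod 7 = 5

Saturday


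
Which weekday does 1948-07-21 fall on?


Date: July 21, 1948
Anchor: Jan 1, 1948. With p = 1948 - 1 = 1947: (p + p//4 - p//100 + p//400) mod 7 = (1947 + 486 - 19 + 4) mod 7 = 2418 mod 7 = 3 -> Thursday (Mon=0 ... Sun=6)
Days before July (Jan-Jun): 182; offset = 182 + 21 - 1 = 202
Weekday index = (3 + 202) mod 7 = 2

Day of the week: Wednesday


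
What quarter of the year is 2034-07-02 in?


Month: July (month 7)
Q1: Jan-Mar, Q2: Apr-Jun, Q3: Jul-Sep, Q4: Oct-Dec

Q3


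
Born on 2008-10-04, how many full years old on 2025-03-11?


Birth: 2008-10-04
Reference: 2025-03-11
Year difference: 2025 - 2008 = 17
Birthday not yet reached in 2025, subtract 1

16 years old


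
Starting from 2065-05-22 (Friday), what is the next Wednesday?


Current: Friday
Target: Wednesday
Days ahead: 5

Next Wednesday: 2065-05-27


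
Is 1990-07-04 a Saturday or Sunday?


Anchor: Jan 1, 1990. With p = 1990 - 1 = 1989: (p + p//4 - p//100 + p//400) mod 7 = (1989 + 497 - 19 + 4) mod 7 = 2471 mod 7 = 0 -> Monday (Mon=0 ... Sun=6)
Day of year: 185; offset = 184
Weekday index = (0 + 184) mod 7 = 2 -> Wednesday
Weekend days: Saturday, Sunday

No


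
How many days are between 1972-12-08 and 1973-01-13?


From 1972-12-08 to 1973-01-13
1972-12-08: days before December = 31 + 29 + 31 + 30 + 31 + 30 + 31 + 31 + 30 + 31 + 30 = 335 (1972 is a leap year); day of year = 335 + 8 = 343
1973-01-13: day of year = 13
Rest of 1972: 366 - 343 = 23
Total = 23 + 13 = 36

36 days


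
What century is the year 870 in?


Century = (year - 1) // 100 + 1
= (870 - 1) // 100 + 1
= 869 // 100 + 1
= 8 + 1

9th century


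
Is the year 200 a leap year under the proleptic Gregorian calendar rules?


Gregorian leap year rule: divisible by 4, but not by 100, unless also by 400.
200 is divisible by 100 but not 400 -> not a leap year

No


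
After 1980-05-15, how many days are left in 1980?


Day of year: 136 of 366
Remaining = 366 - 136

230 days


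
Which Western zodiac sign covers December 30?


Date: December 30
Conventional tropical zodiac dates: Capricorn from December 22 onward; Aquarius starts January 20
December 30 falls within the Capricorn range

Capricorn


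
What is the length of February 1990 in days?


February 1990 (leap year: no)

28 days


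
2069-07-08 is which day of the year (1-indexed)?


Date: July 8, 2069
Days in months 1 through 6: 181
Plus 8 days in July

Day of year: 189


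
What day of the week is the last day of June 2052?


June 2052 has 30 days
Anchor: Jan 1, 2052. With p = 2052 - 1 = 2051: (p + p//4 - p//100 + p//400) mod 7 = (2051 + 512 - 20 + 5) mod 7 = 2548 mod 7 = 0 -> Monday (Mon=0 ... Sun=6)
Days before June (Jan-May): 152; June 1 index = (0 + 152) mod 7 = 5 -> Saturday
Last day offset: 30 - 1 = 29 days
Weekday index = (5 + 29) mod 7 = 6

Sunday, June 30


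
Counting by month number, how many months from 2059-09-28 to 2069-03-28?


From September 2059 to March 2069
10 years * 12 = 120 months, minus 6 months = 114

114 months


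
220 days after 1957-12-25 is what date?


Start: 1957-12-25, add 220 days
December 1957 has 31 days: 31 - 25 = 6 days to December 31 -> 214 left
January 1958 has 31 days -> 183 left
February 1958 has 28 days -> 155 left
March 1958 has 31 days -> 124 left
April 1958 has 30 days -> 94 left
May 1958 has 31 days -> 63 left
June 1958 has 30 days -> 33 left
July 1958 has 31 days -> 2 left
August 1958: 2 <= 31 -> lands on August 2

Result: 1958-08-02


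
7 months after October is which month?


October is month 10
10 + 7 = 17; wrap: 17 - 12 = 5

May


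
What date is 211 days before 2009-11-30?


Start: 2009-11-30, subtract 211 days
Back 30 days from November 30 reaches October 31, 2009 -> 181 left
October 2009 has 31 days -> back to September 30, 2009 -> 150 left
September 2009 has 30 days -> back to August 31, 2009 -> 120 left
August 2009 has 31 days -> back to July 31, 2009 -> 89 left
July 2009 has 31 days -> back to June 30, 2009 -> 58 left
June 2009 has 30 days -> back to May 31, 2009 -> 28 left
May 2009: 31 - 28 = 3 -> lands on May 3

Result: 2009-05-03


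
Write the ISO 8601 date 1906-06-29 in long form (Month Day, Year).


ISO 1906-06-29 parses as year=1906, month=06, day=29
Month 6 -> June

June 29, 1906


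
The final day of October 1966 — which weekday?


October 1966 has 31 days
Anchor: Jan 1, 1966. With p = 1966 - 1 = 1965: (p + p//4 - p//100 + p//400) mod 7 = (1965 + 491 - 19 + 4) mod 7 = 2441 mod 7 = 5 -> Saturday (Mon=0 ... Sun=6)
Days before October (Jan-Sep): 273; October 1 index = (5 + 273) mod 7 = 5 -> Saturday
Last day offset: 31 - 1 = 30 days
Weekday index = (5 + 30) mod 7 = 0

Monday, October 31


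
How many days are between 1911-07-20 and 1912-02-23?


From 1911-07-20 to 1912-02-23
1911-07-20: days before July = 31 + 28 + 31 + 30 + 31 + 30 = 181 (1911 is not a leap year); day of year = 181 + 20 = 201
1912-02-23: days before February = 31; day of year = 31 + 23 = 54
Rest of 1911: 365 - 201 = 164
Total = 164 + 54 = 218

218 days


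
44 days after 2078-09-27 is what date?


Start: 2078-09-27, add 44 days
September 2078 has 30 days: 30 - 27 = 3 days to September 30 -> 41 left
October 2078 has 31 days -> 10 left
November 2078: 10 <= 30 -> lands on November 10

Result: 2078-11-10


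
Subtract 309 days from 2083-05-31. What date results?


Start: 2083-05-31, subtract 309 days
Back 31 days from May 31 reaches April 30, 2083 -> 278 left
April 2083 has 30 days -> back to March 31, 2083 -> 248 left
March 2083 has 31 days -> back to February 28, 2083 -> 217 left
February 2083 has 28 days -> back to January 31, 2083 -> 189 left
January 2083 has 31 days -> back to December 31, 2082 -> 158 left
December 2082 has 31 days -> back to November 30, 2082 -> 127 left
November 2082 has 30 days -> back to October 31, 2082 -> 97 left
October 2082 has 31 days -> back to September 30, 2082 -> 66 left
September 2082 has 30 days -> back to August 31, 2082 -> 36 left
August 2082 has 31 days -> back to July 31, 2082 -> 5 left
July 2082: 31 - 5 = 26 -> lands on July 26

Result: 2082-07-26


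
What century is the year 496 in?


Century = (year - 1) // 100 + 1
= (496 - 1) // 100 + 1
= 495 // 100 + 1
= 4 + 1

5th century


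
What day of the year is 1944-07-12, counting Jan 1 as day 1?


Date: July 12, 1944
Days in months 1 through 6: 182
Plus 12 days in July

Day of year: 194


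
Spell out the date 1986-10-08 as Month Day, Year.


ISO 1986-10-08 parses as year=1986, month=10, day=08
Month 10 -> October

October 8, 1986


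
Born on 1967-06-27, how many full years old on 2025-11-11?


Birth: 1967-06-27
Reference: 2025-11-11
Year difference: 2025 - 1967 = 58

58 years old


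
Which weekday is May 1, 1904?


Target: May 1, 1904
Anchor: Jan 1, 1904. With p = 1904 - 1 = 1903: (p + p//4 - p//100 + p//400) mod 7 = (1903 + 475 - 19 + 4) mod 7 = 2363 mod 7 = 4 -> Friday (Mon=0 ... Sun=6)
Days before May (Jan-Apr): 121 days
Weekday index = (4 + 121) mod 7 = 6

Sunday


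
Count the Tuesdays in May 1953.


May 1953 has 31 days
Anchor: Jan 1, 1953. With p = 1953 - 1 = 1952: (p + p//4 - p//100 + p//400) mod 7 = (1952 + 488 - 19 + 4) mod 7 = 2425 mod 7 = 3 -> Thursday (Mon=0 ... Sun=6)
Days before May (Jan-Apr): 120; May 1 index = (3 + 120) mod 7 = 4 -> Friday
First Tuesday is May 5
Tuesdays: 5, 12, 19, 26

4 Tuesdays


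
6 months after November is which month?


November is month 11
11 + 6 = 17; wrap: 17 - 12 = 5

May


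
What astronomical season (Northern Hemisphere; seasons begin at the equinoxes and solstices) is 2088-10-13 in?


Date: October 13
Astronomical Autumn (approx.; exact equinox/solstice day varies by year): September 22 to December 20
October 13 falls within the Autumn window

Autumn


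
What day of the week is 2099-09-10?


Date: September 10, 2099
Anchor: Jan 1, 2099. With p = 2099 - 1 = 2098: (p + p//4 - p//100 + p//400) mod 7 = (2098 + 524 - 20 + 5) mod 7 = 2607 mod 7 = 3 -> Thursday (Mon=0 ... Sun=6)
Days before September (Jan-Aug): 243; offset = 243 + 10 - 1 = 252
Weekday index = (3 + 252) mod 7 = 3

Day of the week: Thursday


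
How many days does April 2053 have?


April 2053

30 days


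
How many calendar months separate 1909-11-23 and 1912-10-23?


From November 1909 to October 1912
3 years * 12 = 36 months, minus 1 month = 35

35 months


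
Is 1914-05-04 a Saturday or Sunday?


Anchor: Jan 1, 1914. With p = 1914 - 1 = 1913: (p + p//4 - p//100 + p//400) mod 7 = (1913 + 478 - 19 + 4) mod 7 = 2376 mod 7 = 3 -> Thursday (Mon=0 ... Sun=6)
Day of year: 124; offset = 123
Weekday index = (3 + 123) mod 7 = 0 -> Monday
Weekend days: Saturday, Sunday

No


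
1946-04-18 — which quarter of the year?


Month: April (month 4)
Q1: Jan-Mar, Q2: Apr-Jun, Q3: Jul-Sep, Q4: Oct-Dec

Q2


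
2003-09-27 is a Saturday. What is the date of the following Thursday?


Current: Saturday
Target: Thursday
Days ahead: 5

Next Thursday: 2003-10-02


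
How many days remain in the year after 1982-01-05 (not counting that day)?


Day of year: 5 of 365
Remaining = 365 - 5

360 days


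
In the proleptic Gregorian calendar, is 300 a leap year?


Gregorian leap year rule: divisible by 4, but not by 100, unless also by 400.
300 is divisible by 100 but not 400 -> not a leap year

No


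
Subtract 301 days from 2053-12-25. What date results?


Start: 2053-12-25, subtract 301 days
Back 25 days from December 25 reaches November 30, 2053 -> 276 left
November 2053 has 30 days -> back to October 31, 2053 -> 246 left
October 2053 has 31 days -> back to September 30, 2053 -> 215 left
September 2053 has 30 days -> back to August 31, 2053 -> 185 left
August 2053 has 31 days -> back to July 31, 2053 -> 154 left
July 2053 has 31 days -> back to June 30, 2053 -> 123 left
June 2053 has 30 days -> back to May 31, 2053 -> 93 left
May 2053 has 31 days -> back to April 30, 2053 -> 62 left
April 2053 has 30 days -> back to March 31, 2053 -> 32 left
March 2053 has 31 days -> back to February 28, 2053 -> 1 left
February 2053: 28 - 1 = 27 -> lands on February 27

Result: 2053-02-27


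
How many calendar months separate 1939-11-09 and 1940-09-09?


From November 1939 to September 1940
1 year * 12 = 12 months, minus 2 months = 10

10 months


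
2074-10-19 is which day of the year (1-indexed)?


Date: October 19, 2074
Days in months 1 through 9: 273
Plus 19 days in October

Day of year: 292


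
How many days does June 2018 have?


June 2018

30 days


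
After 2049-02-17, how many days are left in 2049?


Day of year: 48 of 365
Remaining = 365 - 48

317 days


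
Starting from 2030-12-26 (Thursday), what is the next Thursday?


Current: Thursday
Target: Thursday
Days ahead: 7

Next Thursday: 2031-01-02


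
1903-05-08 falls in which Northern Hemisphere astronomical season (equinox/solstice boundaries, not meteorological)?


Date: May 8
Astronomical Spring (approx.; exact equinox/solstice day varies by year): March 20 to June 20
May 8 falls within the Spring window

Spring


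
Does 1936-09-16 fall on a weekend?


Anchor: Jan 1, 1936. With p = 1936 - 1 = 1935: (p + p//4 - p//100 + p//400) mod 7 = (1935 + 483 - 19 + 4) mod 7 = 2403 mod 7 = 2 -> Wednesday (Mon=0 ... Sun=6)
Day of year: 260; offset = 259
Weekday index = (2 + 259) mod 7 = 2 -> Wednesday
Weekend days: Saturday, Sunday

No


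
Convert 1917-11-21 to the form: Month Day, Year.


ISO 1917-11-21 parses as year=1917, month=11, day=21
Month 11 -> November

November 21, 1917


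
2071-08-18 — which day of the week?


Date: August 18, 2071
Anchor: Jan 1, 2071. With p = 2071 - 1 = 2070: (p + p//4 - p//100 + p//400) mod 7 = (2070 + 517 - 20 + 5) mod 7 = 2572 mod 7 = 3 -> Thursday (Mon=0 ... Sun=6)
Days before August (Jan-Jul): 212; offset = 212 + 18 - 1 = 229
Weekday index = (3 + 229) mod 7 = 1

Day of the week: Tuesday


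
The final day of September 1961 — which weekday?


September 1961 has 30 days
Anchor: Jan 1, 1961. With p = 1961 - 1 = 1960: (p + p//4 - p//100 + p//400) mod 7 = (1960 + 490 - 19 + 4) mod 7 = 2435 mod 7 = 6 -> Sunday (Mon=0 ... Sun=6)
Days before September (Jan-Aug): 243; September 1 index = (6 + 243) mod 7 = 4 -> Friday
Last day offset: 30 - 1 = 29 days
Weekday index = (4 + 29) mod 7 = 5

Saturday, September 30


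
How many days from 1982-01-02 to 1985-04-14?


From 1982-01-02 to 1985-04-14
1982-01-02: day of year = 2
1985-04-14: days before April = 31 + 28 + 31 = 90 (1985 is not a leap year); day of year = 90 + 14 = 104
Rest of 1982: 365 - 2 = 363
Full years 1983 (365), 1984 (366): 731
Total = 363 + 731 + 104 = 1198

1198 days


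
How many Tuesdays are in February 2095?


February 2095 has 28 days
Anchor: Jan 1, 2095. With p = 2095 - 1 = 2094: (p + p//4 - p//100 + p//400) mod 7 = (2094 + 523 - 20 + 5) mod 7 = 2602 mod 7 = 5 -> Saturday (Mon=0 ... Sun=6)
Days before February (Jan): 31; February 1 index = (5 + 31) mod 7 = 1 -> Tuesday
First Tuesday is February 1
Tuesdays: 1, 8, 15, 22

4 Tuesdays


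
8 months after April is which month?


April is month 4
4 + 8 = 12

December
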